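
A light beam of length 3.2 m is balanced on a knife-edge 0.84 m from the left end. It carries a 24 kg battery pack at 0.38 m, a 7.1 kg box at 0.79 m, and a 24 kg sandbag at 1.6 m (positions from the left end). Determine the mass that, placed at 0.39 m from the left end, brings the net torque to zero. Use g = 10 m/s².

m ≈ 15.2 kg

Sum moments about the knife-edge (at 0.84 m from the left end) (the support reaction has zero arm there).
Battery pack: 24 × 10 = 240 N down at 0.38 m → arm 0.46 m, τ = 240 × 0.46 = 110.4 N·m counterclockwise.
Box: 7.1 × 10 = 71 N down at 0.79 m → arm 0.05 m, τ = 71 × 0.05 = 3.55 N·m counterclockwise.
Sandbag: 24 × 10 = 240 N down at 1.6 m → arm 0.76 m, τ = 240 × 0.76 = 182.4 N·m clockwise.
Net moment of known loads = 68.45 N·m clockwise.
An unknown mass m at 0.39 m has arm 0.45 m; its moment is m·g·0.45 counterclockwise.
For rotational equilibrium, m × 10 × 0.45 = 68.45, so m = 68.45 / (10 × 0.45) = 15.2 kg.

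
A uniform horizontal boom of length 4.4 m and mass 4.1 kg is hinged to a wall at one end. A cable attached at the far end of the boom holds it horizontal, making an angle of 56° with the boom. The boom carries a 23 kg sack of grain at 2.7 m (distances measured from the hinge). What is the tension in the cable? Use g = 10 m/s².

T ≈ 195 N

Choose the hinge as the axis so the unknown hinge reaction has zero arm there.
Beam weight: 4.1 × 10 = 41 N down at 2.2 m → arm 2.2 m, τ = 41 × 2.2 = 90.2 N·m clockwise.
Sack of grain: 23 × 10 = 230 N down at 2.7 m → arm 2.7 m, τ = 230 × 2.7 = 621 N·m clockwise.
Total clockwise load moment = 711.2 N·m.
The cable tension T acts at 4.4 m; only its component perpendicular to the boom, T sinθ, produces torque. sin 56° = 0.829.
For rotational equilibrium, T × 4.4 × 0.829 = 711.2, so T = 711.2 / 3.648 = 195 N.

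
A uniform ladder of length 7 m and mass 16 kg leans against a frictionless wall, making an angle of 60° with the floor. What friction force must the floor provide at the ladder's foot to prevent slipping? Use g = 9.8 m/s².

About the foot of the ladder:
Ladder weight 16×9.8 = 156.8 N acts at 3.5 m along the ladder; its horizontal arm is 3.5·cos60° = 1.75 m → τ = 274.4 N·m clockwise.
Wall normal N acts horizontally at the top; its moment arm is the height L sinθ = 7·sin60° = 6.062 m, counterclockwise.
For rotational equilibrium, N × 6.062 = 274.4, so N = 45.3 N.
ΣFx = 0: friction at the foot balances the wall's push, so f = N_wall = 45.3 N.

f ≈ 45.3 N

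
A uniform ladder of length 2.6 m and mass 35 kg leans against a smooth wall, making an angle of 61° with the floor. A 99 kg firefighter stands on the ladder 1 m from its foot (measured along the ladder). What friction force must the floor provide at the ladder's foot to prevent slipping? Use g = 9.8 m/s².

About the foot of the ladder:
Ladder weight 35×9.8 = 343 N acts at 1.3 m along the ladder; its horizontal arm is 1.3·cos61° = 0.6303 m → τ = 216.2 N·m clockwise.
Firefighter: 99×9.8 = 970.2 N at 1 m → arm 0.4848 m → τ = 470.4 N·m clockwise.
Wall normal N acts horizontally at the top; its moment arm is the height L sinθ = 2.6·sin61° = 2.274 m, counterclockwise.
Στ = 0 ⇒ N × 2.274 = 686.6 ⇒ N = 302 N.
ΣFx = 0: friction at the foot balances the wall's push, so f = N_wall = 302 N.

f ≈ 302 N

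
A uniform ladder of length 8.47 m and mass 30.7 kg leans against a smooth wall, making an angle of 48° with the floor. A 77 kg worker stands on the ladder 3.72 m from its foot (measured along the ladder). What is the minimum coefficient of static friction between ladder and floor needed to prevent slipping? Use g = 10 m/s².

Sum moments about the foot of the ladder (the floor normal and friction both act there and drop out).
Ladder weight 30.7×10 = 307 N acts at 4.235 m along the ladder; its horizontal arm is 4.235·cos48° = 2.834 m → τ = 870 N·m clockwise.
Worker: 77×10 = 770 N at 3.72 m → arm 2.489 m → τ = 1917 N·m clockwise.
Wall normal N acts horizontally at the top; its moment arm is the height L sinθ = 8.47·sin48° = 6.294 m, counterclockwise.
For rotational equilibrium, N × 6.294 = 2787, so N = 442.8 N.
ΣFx = 0 ⇒ f = N_wall = 442.8 N. ΣFy = 0 ⇒ N_floor = 1077 N.
μ_min = f / N_floor = 442.8 / 1077 = 0.411.

μ_min ≈ 0.411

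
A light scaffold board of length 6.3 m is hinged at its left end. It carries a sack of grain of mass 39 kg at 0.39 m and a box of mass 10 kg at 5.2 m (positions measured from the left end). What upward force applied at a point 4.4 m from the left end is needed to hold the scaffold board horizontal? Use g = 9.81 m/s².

F ≈ 150 N

Taking torques about the left end:
Sack of grain: 39 × 9.81 = 382.6 N down at 0.39 m → arm 0.39 m, τ = 382.6 × 0.39 = 149.2 N·m clockwise.
Box: 10 × 9.81 = 98.1 N down at 5.2 m → arm 5.2 m, τ = 98.1 × 5.2 = 510.1 N·m clockwise.
Net moment of the loads = 659.3 N·m clockwise.
The upward force F acts at a point 4.4 m from the left end, arm 4.4 m, giving F × 4.4 counterclockwise.
Στ = 0 ⇒ F × 4.4 = 659.3 ⇒ F = 659.3 / 4.4 = 150 N.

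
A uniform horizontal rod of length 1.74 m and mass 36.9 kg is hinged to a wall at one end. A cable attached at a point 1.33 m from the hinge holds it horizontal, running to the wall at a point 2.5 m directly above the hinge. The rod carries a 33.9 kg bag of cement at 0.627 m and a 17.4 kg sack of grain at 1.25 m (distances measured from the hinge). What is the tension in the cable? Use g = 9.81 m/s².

T ≈ 628 N

Choose the hinge as the axis so the unknown hinge reaction has zero arm there.
Beam weight: 36.9 × 9.81 = 362 N down at 0.87 m → arm 0.87 m, τ = 362 × 0.87 = 314.9 N·m clockwise.
Bag of cement: 33.9 × 9.81 = 332.6 N down at 0.627 m → arm 0.627 m, τ = 332.6 × 0.627 = 208.5 N·m clockwise.
Sack of grain: 17.4 × 9.81 = 170.7 N down at 1.25 m → arm 1.25 m, τ = 170.7 × 1.25 = 213.4 N·m clockwise.
Total clockwise load moment = 736.8 N·m.
The cable tension T acts at 1.33 m; only its component perpendicular to the rod, T sinθ, produces torque. sinθ = h/√(h²+d²) = 2.5/√(2.5²+1.33²) = 0.8828.
Στ = 0 ⇒ T × 1.33 × 0.8828 = 736.8 ⇒ T = 736.8 / 1.174 = 628 N.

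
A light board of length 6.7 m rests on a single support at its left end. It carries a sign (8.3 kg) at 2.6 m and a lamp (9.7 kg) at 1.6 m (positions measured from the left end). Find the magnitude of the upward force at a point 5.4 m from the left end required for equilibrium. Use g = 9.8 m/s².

Taking torques about the left end:
Sign: 8.3 × 9.8 = 81.34 N down at 2.6 m → arm 2.6 m, τ = 81.34 × 2.6 = 211.5 N·m clockwise.
Lamp: 9.7 × 9.8 = 95.06 N down at 1.6 m → arm 1.6 m, τ = 95.06 × 1.6 = 152.1 N·m clockwise.
Net moment of the loads = 363.6 N·m clockwise.
The upward force F acts at a point 5.4 m from the left end, arm 5.4 m, giving F × 5.4 counterclockwise.
For rotational equilibrium, F × 5.4 = 363.6, so F = 363.6 / 5.4 = 67.3 N.

F ≈ 67.3 N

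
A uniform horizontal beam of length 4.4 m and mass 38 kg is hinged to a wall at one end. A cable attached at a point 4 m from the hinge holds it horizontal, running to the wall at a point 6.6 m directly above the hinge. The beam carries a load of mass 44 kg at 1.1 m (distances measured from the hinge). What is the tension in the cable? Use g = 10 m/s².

T ≈ 386 N

Take moments about the hinge.
Beam weight: 38 × 10 = 380 N down at 2.2 m → arm 2.2 m, τ = 380 × 2.2 = 836 N·m clockwise.
Load: 44 × 10 = 440 N down at 1.1 m → arm 1.1 m, τ = 440 × 1.1 = 484 N·m clockwise.
Total clockwise load moment = 1320 N·m.
The cable tension T acts at 4 m; only its component perpendicular to the beam, T sinθ, produces torque. sinθ = h/√(h²+d²) = 6.6/√(6.6²+4²) = 0.8552.
Setting net torque to zero: T × 4 × 0.8552 = 1320 → T = 1320 / 3.421 = 386 N.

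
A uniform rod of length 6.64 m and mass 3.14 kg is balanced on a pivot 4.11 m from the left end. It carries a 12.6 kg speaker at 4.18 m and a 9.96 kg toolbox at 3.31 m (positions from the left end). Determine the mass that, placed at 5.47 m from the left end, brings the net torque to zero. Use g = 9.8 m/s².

Sum moments about the pivot (at 4.11 m from the left end) (the support reaction has zero arm there).
Beam weight: 3.14 × 9.8 = 30.77 N down at 3.32 m → arm 0.79 m, τ = 30.77 × 0.79 = 24.31 N·m counterclockwise.
Speaker: 12.6 × 9.8 = 123.5 N down at 4.18 m → arm 0.07 m, τ = 123.5 × 0.07 = 8.645 N·m clockwise.
Toolbox: 9.96 × 9.8 = 97.61 N down at 3.31 m → arm 0.8 m, τ = 97.61 × 0.8 = 78.09 N·m counterclockwise.
Net moment of known loads = 93.75 N·m counterclockwise.
An unknown mass m at 5.47 m has arm 1.36 m; its moment is m·g·1.36 clockwise.
Setting net torque to zero: m × 9.8 × 1.36 = 93.75 → m = 93.75 / (9.8 × 1.36) = 7.03 kg.

m ≈ 7.03 kg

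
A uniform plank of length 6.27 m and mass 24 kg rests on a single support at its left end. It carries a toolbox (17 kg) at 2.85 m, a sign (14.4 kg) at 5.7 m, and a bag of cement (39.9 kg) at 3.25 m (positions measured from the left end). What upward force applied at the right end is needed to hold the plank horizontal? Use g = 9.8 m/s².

F ≈ 524 N

Choose the left end as the axis so the unknown pivot reaction has zero arm there.
Beam weight: 24 × 9.8 = 235.2 N down at 3.135 m → arm 3.135 m, τ = 235.2 × 3.135 = 737.4 N·m clockwise.
Toolbox: 17 × 9.8 = 166.6 N down at 2.85 m → arm 2.85 m, τ = 166.6 × 2.85 = 474.8 N·m clockwise.
Sign: 14.4 × 9.8 = 141.1 N down at 5.7 m → arm 5.7 m, τ = 141.1 × 5.7 = 804.3 N·m clockwise.
Bag of cement: 39.9 × 9.8 = 391 N down at 3.25 m → arm 3.25 m, τ = 391 × 3.25 = 1271 N·m clockwise.
Net moment of the loads = 3288 N·m clockwise.
The upward force F acts at the right end, arm 6.27 m, giving F × 6.27 counterclockwise.
For rotational equilibrium, F × 6.27 = 3288, so F = 3288 / 6.27 = 524 N.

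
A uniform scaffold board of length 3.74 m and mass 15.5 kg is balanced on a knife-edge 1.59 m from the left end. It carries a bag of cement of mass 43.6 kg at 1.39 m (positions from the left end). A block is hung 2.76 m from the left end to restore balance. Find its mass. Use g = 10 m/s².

m ≈ 3.74 kg

Take moments about the knife-edge (at 1.59 m from the left end).
Beam weight: 15.5 × 10 = 155 N down at 1.87 m → arm 0.28 m, τ = 155 × 0.28 = 43.4 N·m clockwise.
Bag of cement: 43.6 × 10 = 436 N down at 1.39 m → arm 0.2 m, τ = 436 × 0.2 = 87.2 N·m counterclockwise.
Net moment of known loads = 43.8 N·m counterclockwise.
An unknown mass m at 2.76 m has arm 1.17 m; its moment is m·g·1.17 clockwise.
Balancing moments: m × 10 × 1.17 = 43.8, giving m = 43.8 / (10 × 1.17) = 3.74 kg.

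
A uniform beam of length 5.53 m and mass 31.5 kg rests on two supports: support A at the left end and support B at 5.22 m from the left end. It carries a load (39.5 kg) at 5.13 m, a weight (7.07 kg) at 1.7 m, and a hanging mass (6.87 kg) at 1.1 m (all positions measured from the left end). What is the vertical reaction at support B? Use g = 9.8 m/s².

R_B ≈ 581 N

Taking torques about support A:
Beam weight: 31.5 × 9.8 = 308.7 N down at 2.765 m → arm 2.765 m, τ = 308.7 × 2.765 = 853.6 N·m clockwise.
Load: 39.5 × 9.8 = 387.1 N down at 5.13 m → arm 5.13 m, τ = 387.1 × 5.13 = 1986 N·m clockwise.
Weight: 7.07 × 9.8 = 69.29 N down at 1.7 m → arm 1.7 m, τ = 69.29 × 1.7 = 117.8 N·m clockwise.
Hanging mass: 6.87 × 9.8 = 67.33 N down at 1.1 m → arm 1.1 m, τ = 67.33 × 1.1 = 74.06 N·m clockwise.
Net load moment about support A = 3031 N·m clockwise.
Reaction R at support B is upward at 5.22 m, arm 5.22 m → moment R × 5.22 counterclockwise.
Balancing moments: R × 5.22 = 3031, giving R = 581 N.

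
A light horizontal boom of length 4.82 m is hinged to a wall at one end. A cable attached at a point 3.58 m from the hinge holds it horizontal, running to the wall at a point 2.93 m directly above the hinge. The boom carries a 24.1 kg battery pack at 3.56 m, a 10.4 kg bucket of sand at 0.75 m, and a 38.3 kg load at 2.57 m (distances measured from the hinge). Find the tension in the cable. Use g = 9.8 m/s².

T ≈ 830 N

About the hinge:
Battery pack: 24.1 × 9.8 = 236.2 N down at 3.56 m → arm 3.56 m, τ = 236.2 × 3.56 = 840.9 N·m clockwise.
Bucket of sand: 10.4 × 9.8 = 101.9 N down at 0.75 m → arm 0.75 m, τ = 101.9 × 0.75 = 76.43 N·m clockwise.
Load: 38.3 × 9.8 = 375.3 N down at 2.57 m → arm 2.57 m, τ = 375.3 × 2.57 = 964.5 N·m clockwise.
Total clockwise load moment = 1882 N·m.
The cable tension T acts at 3.58 m; only its component perpendicular to the boom, T sinθ, produces torque. sinθ = h/√(h²+d²) = 2.93/√(2.93²+3.58²) = 0.6334.
Balancing moments: T × 3.58 × 0.6334 = 1882, giving T = 1882 / 2.268 = 830 N.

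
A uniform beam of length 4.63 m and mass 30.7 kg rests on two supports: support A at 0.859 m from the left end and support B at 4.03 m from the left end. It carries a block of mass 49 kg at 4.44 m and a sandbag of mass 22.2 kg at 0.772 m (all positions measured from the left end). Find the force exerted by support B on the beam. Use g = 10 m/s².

Sum moments about support A (its reaction then has zero moment arm).
Beam weight: 30.7 × 10 = 307 N down at 2.315 m → arm 1.456 m, τ = 307 × 1.456 = 447 N·m clockwise.
Block: 49 × 10 = 490 N down at 4.44 m → arm 3.581 m, τ = 490 × 3.581 = 1755 N·m clockwise.
Sandbag: 22.2 × 10 = 222 N down at 0.772 m → arm 0.087 m, τ = 222 × 0.087 = 19.31 N·m counterclockwise.
Net load moment about support A = 2183 N·m clockwise.
Reaction R at support B is upward at 4.03 m, arm 3.171 m → moment R × 3.171 counterclockwise.
Setting net torque to zero: R × 3.171 = 2183 → R = 688 N.

R_B ≈ 688 N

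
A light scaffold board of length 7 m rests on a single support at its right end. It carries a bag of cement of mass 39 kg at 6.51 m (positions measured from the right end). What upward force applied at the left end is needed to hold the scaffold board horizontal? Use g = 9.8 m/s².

F ≈ 355 N

Choose the right end as the axis so the unknown pivot reaction has zero arm there.
Bag of cement: 39 × 9.8 = 382.2 N down at 6.51 m → arm 6.51 m, τ = 382.2 × 6.51 = 2488 N·m counterclockwise.
Net moment of the loads = 2488 N·m counterclockwise.
The upward force F acts at the left end, arm 7 m, giving F × 7 clockwise.
Balancing moments: F × 7 = 2488, giving F = 2488 / 7 = 355 N.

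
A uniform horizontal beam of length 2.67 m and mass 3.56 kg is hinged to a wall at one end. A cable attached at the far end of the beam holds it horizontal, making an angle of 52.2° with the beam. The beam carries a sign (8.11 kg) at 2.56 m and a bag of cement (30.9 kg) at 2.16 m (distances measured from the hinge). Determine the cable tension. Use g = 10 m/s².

Taking torques about the hinge:
Beam weight: 3.56 × 10 = 35.6 N down at 1.335 m → arm 1.335 m, τ = 35.6 × 1.335 = 47.53 N·m clockwise.
Sign: 8.11 × 10 = 81.1 N down at 2.56 m → arm 2.56 m, τ = 81.1 × 2.56 = 207.6 N·m clockwise.
Bag of cement: 30.9 × 10 = 309 N down at 2.16 m → arm 2.16 m, τ = 309 × 2.16 = 667.4 N·m clockwise.
Total clockwise load moment = 922.5 N·m.
The cable tension T acts at 2.67 m; only its component perpendicular to the beam, T sinθ, produces torque. sin 52.2° = 0.7902.
Setting net torque to zero: T × 2.67 × 0.7902 = 922.5 → T = 922.5 / 2.11 = 437 N.

T ≈ 437 N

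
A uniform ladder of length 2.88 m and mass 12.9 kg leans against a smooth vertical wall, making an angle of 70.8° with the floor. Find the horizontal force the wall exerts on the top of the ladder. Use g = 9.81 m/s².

About the foot of the ladder:
Ladder weight 12.9×9.81 = 126.5 N acts at 1.44 m along the ladder; its horizontal arm is 1.44·cos70.8° = 0.4736 m → τ = 59.91 N·m clockwise.
Wall normal N acts horizontally at the top; its moment arm is the height L sinθ = 2.88·sin70.8° = 2.72 m, counterclockwise.
Στ = 0 ⇒ N × 2.72 = 59.91 ⇒ N = 22 N.

N_wall ≈ 22 N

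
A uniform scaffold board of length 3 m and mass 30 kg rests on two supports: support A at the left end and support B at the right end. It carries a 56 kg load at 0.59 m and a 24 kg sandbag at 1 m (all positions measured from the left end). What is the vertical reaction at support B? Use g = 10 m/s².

R_B ≈ 340 N

Take moments about support A.
Beam weight: 30 × 10 = 300 N down at 1.5 m → arm 1.5 m, τ = 300 × 1.5 = 450 N·m clockwise.
Load: 56 × 10 = 560 N down at 0.59 m → arm 0.59 m, τ = 560 × 0.59 = 330.4 N·m clockwise.
Sandbag: 24 × 10 = 240 N down at 1 m → arm 1 m, τ = 240 × 1 = 240 N·m clockwise.
Net load moment about support A = 1020 N·m clockwise.
Reaction R at support B is upward at 3 m, arm 3 m → moment R × 3 counterclockwise.
Balancing moments: R × 3 = 1020, giving R = 340 N.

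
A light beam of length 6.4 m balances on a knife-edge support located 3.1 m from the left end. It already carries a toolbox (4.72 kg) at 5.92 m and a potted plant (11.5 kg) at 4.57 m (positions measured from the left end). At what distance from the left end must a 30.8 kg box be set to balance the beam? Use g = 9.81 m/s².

x ≈ 2.12 m from the left end

About the knife-edge support (at 3.1 m from the left end):
Toolbox: 4.72 × 9.81 = 46.3 N down at 5.92 m → arm 2.82 m, τ = 46.3 × 2.82 = 130.6 N·m clockwise.
Potted plant: 11.5 × 9.81 = 112.8 N down at 4.57 m → arm 1.47 m, τ = 112.8 × 1.47 = 165.8 N·m clockwise.
Net moment of existing loads = 296.4 N·m clockwise.
The box weighs 30.8 × 9.81 = 302.1 N and must supply an equal counterclockwise moment, so its lever arm about the knife-edge support is 296.4 / 302.1 = 0.981 m.
That puts it at 3.1 − 0.981 = 2.12 m from the left end.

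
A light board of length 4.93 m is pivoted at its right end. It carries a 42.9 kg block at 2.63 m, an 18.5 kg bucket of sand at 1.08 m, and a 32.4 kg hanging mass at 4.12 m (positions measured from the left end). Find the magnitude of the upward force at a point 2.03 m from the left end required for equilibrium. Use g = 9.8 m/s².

F ≈ 663 N

About the right end:
Block: 42.9 × 9.8 = 420.4 N down at 2.63 m → arm 2.3 m, τ = 420.4 × 2.3 = 966.9 N·m counterclockwise.
Bucket of sand: 18.5 × 9.8 = 181.3 N down at 1.08 m → arm 3.85 m, τ = 181.3 × 3.85 = 698 N·m counterclockwise.
Hanging mass: 32.4 × 9.8 = 317.5 N down at 4.12 m → arm 0.81 m, τ = 317.5 × 0.81 = 257.2 N·m counterclockwise.
Net moment of the loads = 1922 N·m counterclockwise.
The upward force F acts at a point 2.03 m from the left end, arm 2.9 m, giving F × 2.9 clockwise.
Setting net torque to zero: F × 2.9 = 1922 → F = 1922 / 2.9 = 663 N.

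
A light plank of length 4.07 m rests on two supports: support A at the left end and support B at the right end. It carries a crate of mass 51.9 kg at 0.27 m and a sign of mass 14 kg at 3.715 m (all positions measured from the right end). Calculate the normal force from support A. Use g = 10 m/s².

R_A ≈ 162 N

About support B:
Crate: 51.9 × 10 = 519 N down at 0.27 m → arm 0.27 m, τ = 519 × 0.27 = 140.1 N·m counterclockwise.
Sign: 14 × 10 = 140 N down at 3.715 m → arm 3.715 m, τ = 140 × 3.715 = 520.1 N·m counterclockwise.
Net load moment about support B = 660.2 N·m counterclockwise.
Reaction R at support A is upward at 4.07 m, arm 4.07 m → moment R × 4.07 clockwise.
Setting net torque to zero: R × 4.07 = 660.2 → R = 162 N.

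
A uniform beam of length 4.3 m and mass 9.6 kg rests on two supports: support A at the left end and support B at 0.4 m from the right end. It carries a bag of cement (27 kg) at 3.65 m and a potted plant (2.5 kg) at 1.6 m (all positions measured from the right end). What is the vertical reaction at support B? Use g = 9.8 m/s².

R_B ≈ 113 N

About support A:
Beam weight: 9.6 × 9.8 = 94.08 N down at 2.15 m → arm 2.15 m, τ = 94.08 × 2.15 = 202.3 N·m clockwise.
Bag of cement: 27 × 9.8 = 264.6 N down at 3.65 m → arm 0.65 m, τ = 264.6 × 0.65 = 172 N·m clockwise.
Potted plant: 2.5 × 9.8 = 24.5 N down at 1.6 m → arm 2.7 m, τ = 24.5 × 2.7 = 66.15 N·m clockwise.
Net load moment about support A = 440.5 N·m clockwise.
Reaction R at support B is upward at 0.4 m, arm 3.9 m → moment R × 3.9 counterclockwise.
Στ = 0 ⇒ R × 3.9 = 440.5 ⇒ R = 113 N.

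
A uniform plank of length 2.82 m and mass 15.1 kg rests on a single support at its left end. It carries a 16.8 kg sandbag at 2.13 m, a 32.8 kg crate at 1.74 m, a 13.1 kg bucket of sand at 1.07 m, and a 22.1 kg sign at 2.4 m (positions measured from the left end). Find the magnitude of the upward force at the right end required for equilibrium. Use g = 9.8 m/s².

Sum moments about the left end (the unknown pivot reaction has zero arm there).
Beam weight: 15.1 × 9.8 = 148 N down at 1.41 m → arm 1.41 m, τ = 148 × 1.41 = 208.7 N·m clockwise.
Sandbag: 16.8 × 9.8 = 164.6 N down at 2.13 m → arm 2.13 m, τ = 164.6 × 2.13 = 350.6 N·m clockwise.
Crate: 32.8 × 9.8 = 321.4 N down at 1.74 m → arm 1.74 m, τ = 321.4 × 1.74 = 559.2 N·m clockwise.
Bucket of sand: 13.1 × 9.8 = 128.4 N down at 1.07 m → arm 1.07 m, τ = 128.4 × 1.07 = 137.4 N·m clockwise.
Sign: 22.1 × 9.8 = 216.6 N down at 2.4 m → arm 2.4 m, τ = 216.6 × 2.4 = 519.8 N·m clockwise.
Net moment of the loads = 1776 N·m clockwise.
The upward force F acts at the right end, arm 2.82 m, giving F × 2.82 counterclockwise.
For rotational equilibrium, F × 2.82 = 1776, so F = 1776 / 2.82 = 630 N.

F ≈ 630 N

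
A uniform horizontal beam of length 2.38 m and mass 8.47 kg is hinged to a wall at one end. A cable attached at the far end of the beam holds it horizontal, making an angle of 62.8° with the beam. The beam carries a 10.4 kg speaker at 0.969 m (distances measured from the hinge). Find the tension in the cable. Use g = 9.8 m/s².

T ≈ 93.3 N

About the hinge:
Beam weight: 8.47 × 9.8 = 83.01 N down at 1.19 m → arm 1.19 m, τ = 83.01 × 1.19 = 98.78 N·m clockwise.
Speaker: 10.4 × 9.8 = 101.9 N down at 0.969 m → arm 0.969 m, τ = 101.9 × 0.969 = 98.74 N·m clockwise.
Total clockwise load moment = 197.5 N·m.
The cable tension T acts at 2.38 m; only its component perpendicular to the beam, T sinθ, produces torque. sin 62.8° = 0.8894.
Στ = 0 ⇒ T × 2.38 × 0.8894 = 197.5 ⇒ T = 197.5 / 2.117 = 93.3 N.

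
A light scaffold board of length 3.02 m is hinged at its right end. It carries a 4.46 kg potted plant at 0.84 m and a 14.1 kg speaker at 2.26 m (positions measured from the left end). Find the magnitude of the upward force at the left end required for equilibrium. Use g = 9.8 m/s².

F ≈ 66.3 N

Taking torques about the right end:
Potted plant: 4.46 × 9.8 = 43.71 N down at 0.84 m → arm 2.18 m, τ = 43.71 × 2.18 = 95.29 N·m counterclockwise.
Speaker: 14.1 × 9.8 = 138.2 N down at 2.26 m → arm 0.76 m, τ = 138.2 × 0.76 = 105 N·m counterclockwise.
Net moment of the loads = 200.3 N·m counterclockwise.
The upward force F acts at the left end, arm 3.02 m, giving F × 3.02 clockwise.
For rotational equilibrium, F × 3.02 = 200.3, so F = 200.3 / 3.02 = 66.3 N.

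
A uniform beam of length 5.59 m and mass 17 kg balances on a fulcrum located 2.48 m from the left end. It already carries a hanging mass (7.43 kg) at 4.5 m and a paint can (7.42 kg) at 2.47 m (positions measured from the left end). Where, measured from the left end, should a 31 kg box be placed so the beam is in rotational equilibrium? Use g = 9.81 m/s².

x ≈ 1.83 m from the left end

Sum moments about the fulcrum (at 2.48 m from the left end) (the support reaction has zero arm there).
Beam weight: 17 × 9.81 = 166.8 N down at 2.795 m → arm 0.315 m, τ = 166.8 × 0.315 = 52.54 N·m clockwise.
Hanging mass: 7.43 × 9.81 = 72.89 N down at 4.5 m → arm 2.02 m, τ = 72.89 × 2.02 = 147.2 N·m clockwise.
Paint can: 7.42 × 9.81 = 72.79 N down at 2.47 m → arm 0.01 m, τ = 72.79 × 0.01 = 0.7279 N·m counterclockwise.
Net moment of existing loads = 199 N·m clockwise.
The box weighs 31 × 9.81 = 304.1 N and must supply an equal counterclockwise moment, so its lever arm about the fulcrum is 199 / 304.1 = 0.654 m.
That puts it at 2.48 − 0.654 = 1.83 m from the left end.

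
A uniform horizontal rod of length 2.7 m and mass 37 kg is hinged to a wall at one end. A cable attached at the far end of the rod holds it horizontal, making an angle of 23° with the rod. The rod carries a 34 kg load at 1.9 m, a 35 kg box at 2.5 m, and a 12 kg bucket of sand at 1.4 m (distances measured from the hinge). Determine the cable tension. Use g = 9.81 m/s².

T ≈ 2040 N

Sum moments about the hinge (the unknown hinge reaction has zero arm there).
Beam weight: 37 × 9.81 = 363 N down at 1.35 m → arm 1.35 m, τ = 363 × 1.35 = 490.1 N·m clockwise.
Load: 34 × 9.81 = 333.5 N down at 1.9 m → arm 1.9 m, τ = 333.5 × 1.9 = 633.6 N·m clockwise.
Box: 35 × 9.81 = 343.4 N down at 2.5 m → arm 2.5 m, τ = 343.4 × 2.5 = 858.5 N·m clockwise.
Bucket of sand: 12 × 9.81 = 117.7 N down at 1.4 m → arm 1.4 m, τ = 117.7 × 1.4 = 164.8 N·m clockwise.
Total clockwise load moment = 2147 N·m.
The cable tension T acts at 2.7 m; only its component perpendicular to the rod, T sinθ, produces torque. sin 23° = 0.3907.
For rotational equilibrium, T × 2.7 × 0.3907 = 2147, so T = 2147 / 1.055 = 2040 N.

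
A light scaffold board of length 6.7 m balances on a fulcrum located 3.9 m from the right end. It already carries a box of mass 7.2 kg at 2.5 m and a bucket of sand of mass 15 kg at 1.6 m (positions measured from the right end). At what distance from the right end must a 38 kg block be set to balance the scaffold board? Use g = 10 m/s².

x ≈ 5.07 m from the right end

Take moments about the fulcrum (at 3.9 m from the right end).
Box: 7.2 × 10 = 72 N down at 2.5 m → arm 1.4 m, τ = 72 × 1.4 = 100.8 N·m clockwise.
Bucket of sand: 15 × 10 = 150 N down at 1.6 m → arm 2.3 m, τ = 150 × 2.3 = 345 N·m clockwise.
Net moment of existing loads = 445.8 N·m clockwise.
The block weighs 38 × 10 = 380 N and must supply an equal counterclockwise moment, so its lever arm about the fulcrum is 445.8 / 380 = 1.17 m.
That puts it at 3.9 + 1.17 = 5.07 m from the right end.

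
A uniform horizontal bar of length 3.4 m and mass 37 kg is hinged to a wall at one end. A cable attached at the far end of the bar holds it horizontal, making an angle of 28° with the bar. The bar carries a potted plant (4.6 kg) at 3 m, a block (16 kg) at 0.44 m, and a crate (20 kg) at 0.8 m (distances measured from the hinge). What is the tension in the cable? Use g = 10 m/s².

Taking torques about the hinge:
Beam weight: 37 × 10 = 370 N down at 1.7 m → arm 1.7 m, τ = 370 × 1.7 = 629 N·m clockwise.
Potted plant: 4.6 × 10 = 46 N down at 3 m → arm 3 m, τ = 46 × 3 = 138 N·m clockwise.
Block: 16 × 10 = 160 N down at 0.44 m → arm 0.44 m, τ = 160 × 0.44 = 70.4 N·m clockwise.
Crate: 20 × 10 = 200 N down at 0.8 m → arm 0.8 m, τ = 200 × 0.8 = 160 N·m clockwise.
Total clockwise load moment = 997.4 N·m.
The cable tension T acts at 3.4 m; only its component perpendicular to the bar, T sinθ, produces torque. sin 28° = 0.4695.
Balancing moments: T × 3.4 × 0.4695 = 997.4, giving T = 997.4 / 1.596 = 625 N.

T ≈ 625 N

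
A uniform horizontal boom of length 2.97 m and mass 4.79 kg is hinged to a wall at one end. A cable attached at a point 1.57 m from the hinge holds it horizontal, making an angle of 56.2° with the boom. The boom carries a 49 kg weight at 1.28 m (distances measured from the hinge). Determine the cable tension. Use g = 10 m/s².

Taking torques about the hinge:
Beam weight: 4.79 × 10 = 47.9 N down at 1.485 m → arm 1.485 m, τ = 47.9 × 1.485 = 71.13 N·m clockwise.
Weight: 49 × 10 = 490 N down at 1.28 m → arm 1.28 m, τ = 490 × 1.28 = 627.2 N·m clockwise.
Total clockwise load moment = 698.3 N·m.
The cable tension T acts at 1.57 m; only its component perpendicular to the boom, T sinθ, produces torque. sin 56.2° = 0.831.
Balancing moments: T × 1.57 × 0.831 = 698.3, giving T = 698.3 / 1.305 = 535 N.

T ≈ 535 N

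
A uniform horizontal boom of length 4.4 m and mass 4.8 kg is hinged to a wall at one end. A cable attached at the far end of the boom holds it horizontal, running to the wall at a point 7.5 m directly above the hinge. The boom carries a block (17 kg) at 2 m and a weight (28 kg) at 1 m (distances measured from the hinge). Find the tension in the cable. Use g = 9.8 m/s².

T ≈ 187 N

Choose the hinge as the axis so the unknown hinge reaction has zero arm there.
Beam weight: 4.8 × 9.8 = 47.04 N down at 2.2 m → arm 2.2 m, τ = 47.04 × 2.2 = 103.5 N·m clockwise.
Block: 17 × 9.8 = 166.6 N down at 2 m → arm 2 m, τ = 166.6 × 2 = 333.2 N·m clockwise.
Weight: 28 × 9.8 = 274.4 N down at 1 m → arm 1 m, τ = 274.4 × 1 = 274.4 N·m clockwise.
Total clockwise load moment = 711.1 N·m.
The cable tension T acts at 4.4 m; only its component perpendicular to the boom, T sinθ, produces torque. sinθ = h/√(h²+d²) = 7.5/√(7.5²+4.4²) = 0.8625.
Balancing moments: T × 4.4 × 0.8625 = 711.1, giving T = 711.1 / 3.795 = 187 N.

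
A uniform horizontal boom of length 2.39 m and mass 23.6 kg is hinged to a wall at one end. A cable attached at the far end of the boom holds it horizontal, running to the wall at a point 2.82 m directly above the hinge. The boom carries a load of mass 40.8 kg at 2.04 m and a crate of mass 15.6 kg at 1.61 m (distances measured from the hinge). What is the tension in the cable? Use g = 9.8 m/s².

T ≈ 734 N

Sum moments about the hinge (the unknown hinge reaction has zero arm there).
Beam weight: 23.6 × 9.8 = 231.3 N down at 1.195 m → arm 1.195 m, τ = 231.3 × 1.195 = 276.4 N·m clockwise.
Load: 40.8 × 9.8 = 399.8 N down at 2.04 m → arm 2.04 m, τ = 399.8 × 2.04 = 815.6 N·m clockwise.
Crate: 15.6 × 9.8 = 152.9 N down at 1.61 m → arm 1.61 m, τ = 152.9 × 1.61 = 246.2 N·m clockwise.
Total clockwise load moment = 1338 N·m.
The cable tension T acts at 2.39 m; only its component perpendicular to the boom, T sinθ, produces torque. sinθ = h/√(h²+d²) = 2.82/√(2.82²+2.39²) = 0.7629.
For rotational equilibrium, T × 2.39 × 0.7629 = 1338, so T = 1338 / 1.823 = 734 N.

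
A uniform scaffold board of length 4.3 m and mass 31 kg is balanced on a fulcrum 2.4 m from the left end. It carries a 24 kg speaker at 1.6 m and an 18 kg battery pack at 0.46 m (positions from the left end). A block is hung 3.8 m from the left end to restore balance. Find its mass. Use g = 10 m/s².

Take moments about the fulcrum (at 2.4 m from the left end).
Beam weight: 31 × 10 = 310 N down at 2.15 m → arm 0.25 m, τ = 310 × 0.25 = 77.5 N·m counterclockwise.
Speaker: 24 × 10 = 240 N down at 1.6 m → arm 0.8 m, τ = 240 × 0.8 = 192 N·m counterclockwise.
Battery pack: 18 × 10 = 180 N down at 0.46 m → arm 1.94 m, τ = 180 × 1.94 = 349.2 N·m counterclockwise.
Net moment of known loads = 618.7 N·m counterclockwise.
An unknown mass m at 3.8 m has arm 1.4 m; its moment is m·g·1.4 clockwise.
Setting net torque to zero: m × 10 × 1.4 = 618.7 → m = 618.7 / (10 × 1.4) = 44.2 kg.

m ≈ 44.2 kg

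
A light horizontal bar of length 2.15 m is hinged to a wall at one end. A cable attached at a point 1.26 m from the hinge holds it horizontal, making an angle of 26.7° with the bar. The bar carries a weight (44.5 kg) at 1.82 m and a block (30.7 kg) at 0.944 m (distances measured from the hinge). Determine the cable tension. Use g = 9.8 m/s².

T ≈ 1900 N

Sum moments about the hinge (the unknown hinge reaction has zero arm there).
Weight: 44.5 × 9.8 = 436.1 N down at 1.82 m → arm 1.82 m, τ = 436.1 × 1.82 = 793.7 N·m clockwise.
Block: 30.7 × 9.8 = 300.9 N down at 0.944 m → arm 0.944 m, τ = 300.9 × 0.944 = 284 N·m clockwise.
Total clockwise load moment = 1078 N·m.
The cable tension T acts at 1.26 m; only its component perpendicular to the bar, T sinθ, produces torque. sin 26.7° = 0.4493.
Setting net torque to zero: T × 1.26 × 0.4493 = 1078 → T = 1078 / 0.5661 = 1900 N.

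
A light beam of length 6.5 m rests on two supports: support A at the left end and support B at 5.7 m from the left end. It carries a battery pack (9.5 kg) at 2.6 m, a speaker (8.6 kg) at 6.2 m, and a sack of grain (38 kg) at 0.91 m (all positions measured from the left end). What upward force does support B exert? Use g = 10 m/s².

About support A:
Battery pack: 9.5 × 10 = 95 N down at 2.6 m → arm 2.6 m, τ = 95 × 2.6 = 247 N·m clockwise.
Speaker: 8.6 × 10 = 86 N down at 6.2 m → arm 6.2 m, τ = 86 × 6.2 = 533.2 N·m clockwise.
Sack of grain: 38 × 10 = 380 N down at 0.91 m → arm 0.91 m, τ = 380 × 0.91 = 345.8 N·m clockwise.
Net load moment about support A = 1126 N·m clockwise.
Reaction R at support B is upward at 5.7 m, arm 5.7 m → moment R × 5.7 counterclockwise.
For rotational equilibrium, R × 5.7 = 1126, so R = 198 N.

R_B ≈ 198 N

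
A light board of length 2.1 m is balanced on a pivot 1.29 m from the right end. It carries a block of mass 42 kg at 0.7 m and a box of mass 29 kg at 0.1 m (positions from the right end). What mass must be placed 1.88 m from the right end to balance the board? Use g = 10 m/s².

Take moments about the pivot (at 1.29 m from the right end).
Block: 42 × 10 = 420 N down at 0.7 m → arm 0.59 m, τ = 420 × 0.59 = 247.8 N·m clockwise.
Box: 29 × 10 = 290 N down at 0.1 m → arm 1.19 m, τ = 290 × 1.19 = 345.1 N·m clockwise.
Net moment of known loads = 592.9 N·m clockwise.
An unknown mass m at 1.88 m has arm 0.59 m; its moment is m·g·0.59 counterclockwise.
For rotational equilibrium, m × 10 × 0.59 = 592.9, so m = 592.9 / (10 × 0.59) = 100 kg.

m ≈ 100 kg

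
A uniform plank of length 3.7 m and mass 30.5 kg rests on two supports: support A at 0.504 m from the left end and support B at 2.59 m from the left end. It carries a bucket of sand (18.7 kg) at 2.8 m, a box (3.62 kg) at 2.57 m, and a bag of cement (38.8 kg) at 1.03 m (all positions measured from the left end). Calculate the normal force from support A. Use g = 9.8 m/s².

R_A ≈ 372 N

About support B:
Beam weight: 30.5 × 9.8 = 298.9 N down at 1.85 m → arm 0.74 m, τ = 298.9 × 0.74 = 221.2 N·m counterclockwise.
Bucket of sand: 18.7 × 9.8 = 183.3 N down at 2.8 m → arm 0.21 m, τ = 183.3 × 0.21 = 38.49 N·m clockwise.
Box: 3.62 × 9.8 = 35.48 N down at 2.57 m → arm 0.02 m, τ = 35.48 × 0.02 = 0.7096 N·m counterclockwise.
Bag of cement: 38.8 × 9.8 = 380.2 N down at 1.03 m → arm 1.56 m, τ = 380.2 × 1.56 = 593.1 N·m counterclockwise.
Net load moment about support B = 776.5 N·m counterclockwise.
Reaction R at support A is upward at 0.504 m, arm 2.086 m → moment R × 2.086 clockwise.
Στ = 0 ⇒ R × 2.086 = 776.5 ⇒ R = 372 N.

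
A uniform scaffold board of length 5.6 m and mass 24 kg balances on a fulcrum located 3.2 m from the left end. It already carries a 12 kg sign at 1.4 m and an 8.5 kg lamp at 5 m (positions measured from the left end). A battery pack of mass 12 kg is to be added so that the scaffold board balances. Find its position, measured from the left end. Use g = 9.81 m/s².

Taking torques about the fulcrum (at 3.2 m from the left end):
Beam weight: 24 × 9.81 = 235.4 N down at 2.8 m → arm 0.4 m, τ = 235.4 × 0.4 = 94.16 N·m counterclockwise.
Sign: 12 × 9.81 = 117.7 N down at 1.4 m → arm 1.8 m, τ = 117.7 × 1.8 = 211.9 N·m counterclockwise.
Lamp: 8.5 × 9.81 = 83.39 N down at 5 m → arm 1.8 m, τ = 83.39 × 1.8 = 150.1 N·m clockwise.
Net moment of existing loads = 156 N·m counterclockwise.
The battery pack weighs 12 × 9.81 = 117.7 N and must supply an equal clockwise moment, so its lever arm about the fulcrum is 156 / 117.7 = 1.33 m.
That puts it at 3.2 + 1.33 = 4.53 m from the left end.

x ≈ 4.53 m from the left end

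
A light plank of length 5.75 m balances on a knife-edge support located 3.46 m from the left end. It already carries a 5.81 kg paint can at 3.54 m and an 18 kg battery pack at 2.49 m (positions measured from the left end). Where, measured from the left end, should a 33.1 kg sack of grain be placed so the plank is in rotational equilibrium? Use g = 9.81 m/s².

Take moments about the knife-edge support (at 3.46 m from the left end).
Paint can: 5.81 × 9.81 = 57 N down at 3.54 m → arm 0.08 m, τ = 57 × 0.08 = 4.56 N·m clockwise.
Battery pack: 18 × 9.81 = 176.6 N down at 2.49 m → arm 0.97 m, τ = 176.6 × 0.97 = 171.3 N·m counterclockwise.
Net moment of existing loads = 166.7 N·m counterclockwise.
The sack of grain weighs 33.1 × 9.81 = 324.7 N and must supply an equal clockwise moment, so its lever arm about the knife-edge support is 166.7 / 324.7 = 0.513 m.
That puts it at 3.46 + 0.513 = 3.97 m from the left end.

x ≈ 3.97 m from the left end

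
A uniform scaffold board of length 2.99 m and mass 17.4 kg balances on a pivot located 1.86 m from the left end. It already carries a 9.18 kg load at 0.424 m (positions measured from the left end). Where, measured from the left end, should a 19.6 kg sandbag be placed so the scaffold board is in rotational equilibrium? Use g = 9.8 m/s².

Take moments about the pivot (at 1.86 m from the left end).
Beam weight: 17.4 × 9.8 = 170.5 N down at 1.495 m → arm 0.365 m, τ = 170.5 × 0.365 = 62.23 N·m counterclockwise.
Load: 9.18 × 9.8 = 89.96 N down at 0.424 m → arm 1.436 m, τ = 89.96 × 1.436 = 129.2 N·m counterclockwise.
Net moment of existing loads = 191.4 N·m counterclockwise.
The sandbag weighs 19.6 × 9.8 = 192.1 N and must supply an equal clockwise moment, so its lever arm about the pivot is 191.4 / 192.1 = 0.996 m.
That puts it at 1.86 + 0.996 = 2.86 m from the left end.

x ≈ 2.86 m from the left end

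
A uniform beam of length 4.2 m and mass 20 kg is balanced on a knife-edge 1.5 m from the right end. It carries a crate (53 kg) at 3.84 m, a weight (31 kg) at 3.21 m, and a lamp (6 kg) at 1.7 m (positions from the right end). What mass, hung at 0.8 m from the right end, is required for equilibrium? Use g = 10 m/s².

m ≈ 272 kg

About the knife-edge (at 1.5 m from the right end):
Beam weight: 20 × 10 = 200 N down at 2.1 m → arm 0.6 m, τ = 200 × 0.6 = 120 N·m counterclockwise.
Crate: 53 × 10 = 530 N down at 3.84 m → arm 2.34 m, τ = 530 × 2.34 = 1240 N·m counterclockwise.
Weight: 31 × 10 = 310 N down at 3.21 m → arm 1.71 m, τ = 310 × 1.71 = 530.1 N·m counterclockwise.
Lamp: 6 × 10 = 60 N down at 1.7 m → arm 0.2 m, τ = 60 × 0.2 = 12 N·m counterclockwise.
Net moment of known loads = 1902 N·m counterclockwise.
An unknown mass m at 0.8 m has arm 0.7 m; its moment is m·g·0.7 clockwise.
Balancing moments: m × 10 × 0.7 = 1902, giving m = 1902 / (10 × 0.7) = 272 kg.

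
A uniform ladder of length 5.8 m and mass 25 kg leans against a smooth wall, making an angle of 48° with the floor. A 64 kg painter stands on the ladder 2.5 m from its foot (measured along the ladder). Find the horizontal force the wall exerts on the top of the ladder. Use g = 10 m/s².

N_wall ≈ 361 N

Taking torques about the foot of the ladder:
Ladder weight 25×10 = 250 N acts at 2.9 m along the ladder; its horizontal arm is 2.9·cos48° = 1.94 m → τ = 485 N·m clockwise.
Painter: 64×10 = 640 N at 2.5 m → arm 1.673 m → τ = 1071 N·m clockwise.
Wall normal N acts horizontally at the top; its moment arm is the height L sinθ = 5.8·sin48° = 4.31 m, counterclockwise.
Στ = 0 ⇒ N × 4.31 = 1556 ⇒ N = 361 N.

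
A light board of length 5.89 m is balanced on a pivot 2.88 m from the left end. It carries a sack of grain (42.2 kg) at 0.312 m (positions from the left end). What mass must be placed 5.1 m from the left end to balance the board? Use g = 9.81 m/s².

m ≈ 48.8 kg

Taking torques about the pivot (at 2.88 m from the left end):
Sack of grain: 42.2 × 9.81 = 414 N down at 0.312 m → arm 2.568 m, τ = 414 × 2.568 = 1063 N·m counterclockwise.
Net moment of known loads = 1063 N·m counterclockwise.
An unknown mass m at 5.1 m has arm 2.22 m; its moment is m·g·2.22 clockwise.
Στ = 0 ⇒ m × 9.81 × 2.22 = 1063 ⇒ m = 1063 / (9.81 × 2.22) = 48.8 kg.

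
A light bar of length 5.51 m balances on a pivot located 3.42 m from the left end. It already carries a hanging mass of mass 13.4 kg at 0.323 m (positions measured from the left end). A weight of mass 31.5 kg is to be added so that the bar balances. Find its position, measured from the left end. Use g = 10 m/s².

x ≈ 4.74 m from the left end

Choose the pivot (at 3.42 m from the left end) as the axis so the support reaction has zero arm there.
Hanging mass: 13.4 × 10 = 134 N down at 0.323 m → arm 3.097 m, τ = 134 × 3.097 = 415 N·m counterclockwise.
Net moment of existing loads = 415 N·m counterclockwise.
The weight weighs 31.5 × 10 = 315 N and must supply an equal clockwise moment, so its lever arm about the pivot is 415 / 315 = 1.32 m.
That puts it at 3.42 + 1.32 = 4.74 m from the left end.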